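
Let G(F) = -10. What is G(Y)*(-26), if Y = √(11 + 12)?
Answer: 260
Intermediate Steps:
Y = √23 ≈ 4.7958
G(Y)*(-26) = -10*(-26) = 260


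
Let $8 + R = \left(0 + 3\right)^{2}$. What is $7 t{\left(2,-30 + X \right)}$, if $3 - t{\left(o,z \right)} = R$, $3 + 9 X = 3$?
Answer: $14$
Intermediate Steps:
$X = 0$ ($X = - \frac{1}{3} + \frac{1}{9} \cdot 3 = - \frac{1}{3} + \frac{1}{3} = 0$)
$R = 1$ ($R = -8 + \left(0 + 3\right)^{2} = -8 + 3^{2} = -8 + 9 = 1$)
$t{\left(o,z \right)} = 2$ ($t{\left(o,z \right)} = 3 - 1 = 2$)
$7 t{\left(2,-30 + X \right)} = 7 \cdot 2 = 14$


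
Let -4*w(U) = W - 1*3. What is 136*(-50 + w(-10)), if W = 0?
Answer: -6698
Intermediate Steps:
w(U) = ¾ (w(U) = -(0 - 1*3)/4 = -(0 - 3)/4 = -¼*(-3) = ¾)
136*(-50 + w(-10)) = 136*(-50 + ¾) = 136*(-197/4) = -6698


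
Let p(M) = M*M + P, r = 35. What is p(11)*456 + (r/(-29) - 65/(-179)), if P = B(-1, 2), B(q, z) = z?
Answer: 291148428/5191 ≈ 56087.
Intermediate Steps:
P = 2
p(M) = 2 + M² (p(M) = M*M + 2 = M² + 2 = 2 + M²)
p(11)*456 + (r/(-29) - 65/(-179)) = (2 + 11²)*456 + (35/(-29) - 65/(-179)) = (2 + 121)*456 + (35*(-1/29) - 65*(-1/179)) = 123*456 + (-35/29 + 65/179) = 56088 - 4380/5191 = 291148428/5191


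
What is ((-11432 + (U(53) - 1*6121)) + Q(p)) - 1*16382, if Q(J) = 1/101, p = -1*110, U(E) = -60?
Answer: -3433494/101 ≈ -33995.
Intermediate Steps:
p = -110
Q(J) = 1/101
((-11432 + (U(53) - 1*6121)) + Q(p)) - 1*16382 = ((-11432 + (-60 - 1*6121)) + 1/101) - 1*16382 = ((-11432 + (-60 - 6121)) + 1/101) - 16382 = ((-11432 - 6181) + 1/101) - 16382 = (-17613 + 1/101) - 16382 = -1778912/101 - 16382 = -3433494/101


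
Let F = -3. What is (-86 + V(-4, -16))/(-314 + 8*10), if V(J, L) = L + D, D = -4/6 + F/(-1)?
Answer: 23/54 ≈ 0.42593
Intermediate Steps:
D = 7/3 (D = -4/6 - 3/(-1) = -4*1/6 - 3*(-1) = -2/3 + 3 = 7/3 ≈ 2.3333)
V(J, L) = 7/3 + L (V(J, L) = L + 7/3 = 7/3 + L)
(-86 + V(-4, -16))/(-314 + 8*10) = (-86 + (7/3 - 16))/(-314 + 8*10) = (-86 - 41/3)/(-314 + 80) = -299/3/(-234) = -299/3*(-1/234) = 23/54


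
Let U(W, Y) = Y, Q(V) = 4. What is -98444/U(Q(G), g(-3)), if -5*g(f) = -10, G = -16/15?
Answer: -49222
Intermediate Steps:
G = -16/15 (G = -16*1/15 = -16/15 ≈ -1.0667)
g(f) = 2 (g(f) = -1/5*(-10) = 2)
-98444/U(Q(G), g(-3)) = -98444/2 = -98444*1/2 = -49222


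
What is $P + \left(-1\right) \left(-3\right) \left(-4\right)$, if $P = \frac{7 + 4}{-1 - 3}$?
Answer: $- \frac{59}{4} \approx -14.75$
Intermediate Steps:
$P = - \frac{11}{4}$ ($P = \frac{11}{-4} = 11 \left(- \frac{1}{4}\right) = - \frac{11}{4} \approx -2.75$)
$P + \left(-1\right) \left(-3\right) \left(-4\right) = - \frac{11}{4} + \left(-1\right) \left(-3\right) \left(-4\right) = - \frac{11}{4} + 3 \left(-4\right) = - \frac{11}{4} - 12 = - \frac{59}{4}$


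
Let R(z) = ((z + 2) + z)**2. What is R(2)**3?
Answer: 46656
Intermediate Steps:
R(z) = (2 + 2*z)**2 (R(z) = ((2 + z) + z)**2 = (2 + 2*z)**2)
R(2)**3 = (4*(1 + 2)**2)**3 = (4*3**2)**3 = (4*9)**3 = 36**3 = 46656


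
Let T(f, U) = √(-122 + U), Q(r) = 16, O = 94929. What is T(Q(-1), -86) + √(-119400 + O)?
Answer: I*(3*√2719 + 4*√13) ≈ 170.85*I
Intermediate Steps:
T(Q(-1), -86) + √(-119400 + O) = √(-122 - 86) + √(-119400 + 94929) = √(-208) + √(-24471) = 4*I*√13 + 3*I*√2719 = 3*I*√2719 + 4*I*√13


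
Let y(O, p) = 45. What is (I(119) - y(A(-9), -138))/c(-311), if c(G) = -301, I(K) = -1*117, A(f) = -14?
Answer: 162/301 ≈ 0.53821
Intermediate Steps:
I(K) = -117
(I(119) - y(A(-9), -138))/c(-311) = (-117 - 1*45)/(-301) = (-117 - 45)*(-1/301) = -162*(-1/301) = 162/301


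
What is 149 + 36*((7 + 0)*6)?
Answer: 1661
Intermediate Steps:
149 + 36*((7 + 0)*6) = 149 + 36*(7*6) = 149 + 36*42 = 149 + 1512 = 1661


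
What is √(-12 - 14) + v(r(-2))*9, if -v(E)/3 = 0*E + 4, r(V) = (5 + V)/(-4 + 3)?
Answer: -108 + I*√26 ≈ -108.0 + 5.099*I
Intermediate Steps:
r(V) = -5 - V (r(V) = (5 + V)/(-1) = (5 + V)*(-1) = -5 - V)
v(E) = -12 (v(E) = -3*(0*E + 4) = -3*(0 + 4) = -3*4 = -12)
√(-12 - 14) + v(r(-2))*9 = √(-12 - 14) - 12*9 = √(-26) - 108 = I*√26 - 108 = -108 + I*√26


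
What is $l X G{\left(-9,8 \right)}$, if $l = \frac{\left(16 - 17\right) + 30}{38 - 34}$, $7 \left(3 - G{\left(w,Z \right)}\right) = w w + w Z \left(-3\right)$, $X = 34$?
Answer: $- \frac{68034}{7} \approx -9719.1$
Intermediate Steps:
$G{\left(w,Z \right)} = 3 - \frac{w^{2}}{7} + \frac{3 Z w}{7}$ ($G{\left(w,Z \right)} = 3 - \frac{w w + w Z \left(-3\right)}{7} = 3 - \frac{w^{2} + Z w \left(-3\right)}{7} = 3 - \frac{w^{2} - 3 Z w}{7} = 3 + \left(- \frac{w^{2}}{7} + \frac{3 Z w}{7}\right) = 3 - \frac{w^{2}}{7} + \frac{3 Z w}{7}$)
$l = \frac{29}{4}$ ($l = \frac{\left(16 - 17\right) + 30}{4} = \left(-1 + 30\right) \frac{1}{4} = 29 \cdot \frac{1}{4} = \frac{29}{4} \approx 7.25$)
$l X G{\left(-9,8 \right)} = \frac{29}{4} \cdot 34 \left(3 - \frac{\left(-9\right)^{2}}{7} + \frac{3}{7} \cdot 8 \left(-9\right)\right) = \frac{493 \left(3 - \frac{81}{7} - \frac{216}{7}\right)}{2} = \frac{493}{2} \left(- \frac{276}{7}\right) = - \frac{68034}{7}$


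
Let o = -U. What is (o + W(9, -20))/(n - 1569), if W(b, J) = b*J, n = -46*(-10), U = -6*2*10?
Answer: 60/1109 ≈ 0.054103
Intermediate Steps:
U = -120 (U = -12*10 = -120)
n = 460
W(b, J) = J*b
o = 120 (o = -1*(-120) = 120)
(o + W(9, -20))/(n - 1569) = (120 - 20*9)/(460 - 1569) = (120 - 180)/(-1109) = -1/1109*(-60) = 60/1109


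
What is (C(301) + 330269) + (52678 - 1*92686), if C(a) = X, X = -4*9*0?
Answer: 290261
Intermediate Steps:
X = 0 (X = -36*0 = 0)
C(a) = 0
(C(301) + 330269) + (52678 - 1*92686) = (0 + 330269) + (52678 - 1*92686) = 330269 + (52678 - 92686) = 330269 - 40008 = 290261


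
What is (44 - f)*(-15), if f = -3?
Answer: -705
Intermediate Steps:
(44 - f)*(-15) = (44 - 1*(-3))*(-15) = (44 + 3)*(-15) = 47*(-15) = -705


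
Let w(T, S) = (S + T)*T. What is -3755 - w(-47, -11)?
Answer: -6481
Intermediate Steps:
w(T, S) = T*(S + T)
-3755 - w(-47, -11) = -3755 - (-47)*(-11 - 47) = -3755 - (-47)*(-58) = -3755 - 1*2726 = -3755 - 2726 = -6481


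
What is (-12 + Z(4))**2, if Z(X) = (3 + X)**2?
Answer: 1369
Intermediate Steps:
(-12 + Z(4))**2 = (-12 + (3 + 4)**2)**2 = (-12 + 7**2)**2 = (-12 + 49)**2 = 37**2 = 1369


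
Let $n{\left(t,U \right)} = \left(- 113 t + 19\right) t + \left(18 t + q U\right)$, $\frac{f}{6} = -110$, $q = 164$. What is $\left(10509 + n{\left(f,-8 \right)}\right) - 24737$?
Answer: $-49262760$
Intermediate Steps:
$f = -660$ ($f = 6 \left(-110\right) = -660$)
$n{\left(t,U \right)} = 18 t + 164 U + t \left(19 - 113 t\right)$ ($n{\left(t,U \right)} = \left(- 113 t + 19\right) t + \left(18 t + 164 U\right) = \left(19 - 113 t\right) t + \left(18 t + 164 U\right) = t \left(19 - 113 t\right) + \left(18 t + 164 U\right) = 18 t + 164 U + t \left(19 - 113 t\right)$)
$\left(10509 + n{\left(f,-8 \right)}\right) - 24737 = \left(10509 + \left(- 113 \left(-660\right)^{2} + 37 \left(-660\right) + 164 \left(-8\right)\right)\right) - 24737 = \left(10509 - 49248532\right) - 24737 = -49238023 - 24737 = -49262760$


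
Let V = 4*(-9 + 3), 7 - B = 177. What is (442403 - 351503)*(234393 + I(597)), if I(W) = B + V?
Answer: 21288689100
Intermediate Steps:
B = -170 (B = 7 - 1*177 = 7 - 177 = -170)
V = -24 (V = 4*(-6) = -24)
I(W) = -194 (I(W) = -170 - 24 = -194)
(442403 - 351503)*(234393 + I(597)) = (442403 - 351503)*(234393 - 194) = 90900*234199 = 21288689100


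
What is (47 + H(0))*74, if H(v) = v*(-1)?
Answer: 3478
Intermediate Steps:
H(v) = -v
(47 + H(0))*74 = (47 - 1*0)*74 = (47 + 0)*74 = 47*74 = 3478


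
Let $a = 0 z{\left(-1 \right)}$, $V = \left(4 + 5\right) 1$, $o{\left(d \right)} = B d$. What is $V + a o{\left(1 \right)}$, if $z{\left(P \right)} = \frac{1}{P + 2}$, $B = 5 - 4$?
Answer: $9$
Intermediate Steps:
$B = 1$ ($B = 5 - 4 = 1$)
$z{\left(P \right)} = \frac{1}{2 + P}$
$o{\left(d \right)} = d$ ($o{\left(d \right)} = 1 d = d$)
$V = 9$ ($V = 9 \cdot 1 = 9$)
$a = 0$ ($a = \frac{0}{2 - 1} = \frac{0}{1} = 0 \cdot 1 = 0$)
$V + a o{\left(1 \right)} = 9 + 0 \cdot 1 = 9 + 0 = 9$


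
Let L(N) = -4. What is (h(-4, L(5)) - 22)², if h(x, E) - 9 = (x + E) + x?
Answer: 625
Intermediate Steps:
h(x, E) = 9 + E + 2*x (h(x, E) = 9 + ((x + E) + x) = 9 + ((E + x) + x) = 9 + (E + 2*x) = 9 + E + 2*x)
(h(-4, L(5)) - 22)² = ((9 - 4 + 2*(-4)) - 22)² = ((9 - 4 - 8) - 22)² = (-3 - 22)² = (-25)² = 625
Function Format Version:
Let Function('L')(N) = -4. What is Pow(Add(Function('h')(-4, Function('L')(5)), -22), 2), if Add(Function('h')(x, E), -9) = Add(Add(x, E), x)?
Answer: 625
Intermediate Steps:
Function('h')(x, E) = Add(9, E, Mul(2, x)) (Function('h')(x, E) = Add(9, Add(Add(x, E), x)) = Add(9, Add(Add(E, x), x)) = Add(9, Add(E, Mul(2, x))) = Add(9, E, Mul(2, x)))
Pow(Add(Function('h')(-4, Function('L')(5)), -22), 2) = Pow(Add(Add(9, -4, Mul(2, -4)), -22), 2) = Pow(Add(Add(9, -4, -8), -22), 2) = Pow(Add(-3, -22), 2) = Pow(-25, 2) = 625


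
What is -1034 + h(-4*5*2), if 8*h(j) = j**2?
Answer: -834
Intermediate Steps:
h(j) = j**2/8
-1034 + h(-4*5*2) = -1034 + (-4*5*2)**2/8 = -1034 + (-20*2)**2/8 = -1034 + (1/8)*(-40)**2 = -1034 + (1/8)*1600 = -1034 + 200 = -834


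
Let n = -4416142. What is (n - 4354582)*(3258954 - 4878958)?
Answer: 14208607962896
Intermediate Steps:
(n - 4354582)*(3258954 - 4878958) = (-4416142 - 4354582)*(3258954 - 4878958) = -8770724*(-1620004) = 14208607962896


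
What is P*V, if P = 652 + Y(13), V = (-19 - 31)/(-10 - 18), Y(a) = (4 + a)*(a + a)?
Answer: 13675/7 ≈ 1953.6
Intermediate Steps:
Y(a) = 2*a*(4 + a) (Y(a) = (4 + a)*(2*a) = 2*a*(4 + a))
V = 25/14 (V = -50/(-28) = -50*(-1/28) = 25/14 ≈ 1.7857)
P = 1094 (P = 652 + 2*13*(4 + 13) = 652 + 2*13*17 = 652 + 442 = 1094)
P*V = 1094*(25/14) = 13675/7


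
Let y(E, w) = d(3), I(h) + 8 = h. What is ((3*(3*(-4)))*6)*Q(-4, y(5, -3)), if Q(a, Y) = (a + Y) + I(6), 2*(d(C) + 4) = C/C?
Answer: 2052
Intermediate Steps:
I(h) = -8 + h
d(C) = -7/2 (d(C) = -4 + (C/C)/2 = -4 + (1/2)*1 = -4 + 1/2 = -7/2)
y(E, w) = -7/2
Q(a, Y) = -2 + Y + a (Q(a, Y) = (a + Y) + (-8 + 6) = (Y + a) - 2 = -2 + Y + a)
((3*(3*(-4)))*6)*Q(-4, y(5, -3)) = ((3*(3*(-4)))*6)*(-2 - 7/2 - 4) = ((3*(-12))*6)*(-19/2) = -36*6*(-19/2) = -216*(-19/2) = 2052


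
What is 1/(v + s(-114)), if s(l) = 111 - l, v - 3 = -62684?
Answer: -1/62456 ≈ -1.6011e-5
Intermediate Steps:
v = -62681 (v = 3 - 62684 = -62681)
1/(v + s(-114)) = 1/(-62681 + (111 - 1*(-114))) = 1/(-62681 + (111 + 114)) = 1/(-62681 + 225) = 1/(-62456) = -1/62456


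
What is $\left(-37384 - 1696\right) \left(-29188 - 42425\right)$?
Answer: $2798636040$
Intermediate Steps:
$\left(-37384 - 1696\right) \left(-29188 - 42425\right) = \left(-39080\right) \left(-71613\right) = 2798636040$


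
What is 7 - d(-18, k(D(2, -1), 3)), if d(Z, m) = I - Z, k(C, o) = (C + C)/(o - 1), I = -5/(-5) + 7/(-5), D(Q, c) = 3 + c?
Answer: -53/5 ≈ -10.600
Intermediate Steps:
I = -⅖ (I = -5*(-⅕) + 7*(-⅕) = 1 - 7/5 = -⅖ ≈ -0.40000)
k(C, o) = 2*C/(-1 + o) (k(C, o) = (2*C)/(-1 + o) = 2*C/(-1 + o))
d(Z, m) = -⅖ - Z
7 - d(-18, k(D(2, -1), 3)) = 7 - (-⅖ - 1*(-18)) = 7 - (-⅖ + 18) = 7 - 1*88/5 = 7 - 88/5 = -53/5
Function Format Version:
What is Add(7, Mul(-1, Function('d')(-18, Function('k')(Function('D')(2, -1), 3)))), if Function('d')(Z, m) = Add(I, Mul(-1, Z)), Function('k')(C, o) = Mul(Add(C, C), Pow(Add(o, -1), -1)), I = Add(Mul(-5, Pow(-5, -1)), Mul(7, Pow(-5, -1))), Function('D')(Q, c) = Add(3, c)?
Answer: Rational(-53, 5) ≈ -10.600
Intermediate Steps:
I = Rational(-2, 5) (I = Add(Mul(-5, Rational(-1, 5)), Mul(7, Rational(-1, 5))) = Add(1, Rational(-7, 5)) = Rational(-2, 5) ≈ -0.40000)
Function('k')(C, o) = Mul(2, C, Pow(Add(-1, o), -1)) (Function('k')(C, o) = Mul(Mul(2, C), Pow(Add(-1, o), -1)) = Mul(2, C, Pow(Add(-1, o), -1)))
Function('d')(Z, m) = Add(Rational(-2, 5), Mul(-1, Z))
Add(7, Mul(-1, Function('d')(-18, Function('k')(Function('D')(2, -1), 3)))) = Add(7, Mul(-1, Add(Rational(-2, 5), Mul(-1, -18)))) = Add(7, Mul(-1, Add(Rational(-2, 5), 18))) = Add(7, Mul(-1, Rational(88, 5))) = Add(7, Rational(-88, 5)) = Rational(-53, 5)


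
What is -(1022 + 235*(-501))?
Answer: 116713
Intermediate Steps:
-(1022 + 235*(-501)) = -(1022 - 117735) = -1*(-116713) = 116713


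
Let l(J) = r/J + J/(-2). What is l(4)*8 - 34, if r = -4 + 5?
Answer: -48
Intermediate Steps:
r = 1
l(J) = 1/J - J/2 (l(J) = 1/J + J/(-2) = 1/J + J*(-½) = 1/J - J/2)
l(4)*8 - 34 = (1/4 - ½*4)*8 - 34 = (¼ - 2)*8 - 34 = -7/4*8 - 34 = -14 - 34 = -48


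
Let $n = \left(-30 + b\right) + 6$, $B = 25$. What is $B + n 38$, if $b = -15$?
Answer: $-1457$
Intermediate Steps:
$n = -39$ ($n = \left(-30 - 15\right) + 6 = -45 + 6 = -39$)
$B + n 38 = 25 - 1482 = -1457$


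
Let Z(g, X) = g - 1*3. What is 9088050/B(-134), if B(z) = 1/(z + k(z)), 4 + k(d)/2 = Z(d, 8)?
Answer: -3780628800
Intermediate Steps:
Z(g, X) = -3 + g (Z(g, X) = g - 3 = -3 + g)
k(d) = -14 + 2*d (k(d) = -8 + 2*(-3 + d) = -8 + (-6 + 2*d) = -14 + 2*d)
B(z) = 1/(-14 + 3*z) (B(z) = 1/(z + (-14 + 2*z)) = 1/(-14 + 3*z))
9088050/B(-134) = 9088050/(1/(-14 + 3*(-134))) = 9088050/(1/(-14 - 402)) = 9088050/(1/(-416)) = 9088050/(-1/416) = 9088050*(-416) = -3780628800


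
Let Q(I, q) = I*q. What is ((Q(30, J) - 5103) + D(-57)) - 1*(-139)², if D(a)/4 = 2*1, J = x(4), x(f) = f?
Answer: -24296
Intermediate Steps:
J = 4
D(a) = 8 (D(a) = 4*(2*1) = 4*2 = 8)
((Q(30, J) - 5103) + D(-57)) - 1*(-139)² = ((30*4 - 5103) + 8) - 1*(-139)² = ((120 - 5103) + 8) - 1*19321 = (-4983 + 8) - 19321 = -4975 - 19321 = -24296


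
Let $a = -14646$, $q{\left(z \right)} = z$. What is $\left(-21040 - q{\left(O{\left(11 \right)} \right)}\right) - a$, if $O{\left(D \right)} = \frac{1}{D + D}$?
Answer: $- \frac{140669}{22} \approx -6394.0$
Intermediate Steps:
$O{\left(D \right)} = \frac{1}{2 D}$
$\left(-21040 - q{\left(O{\left(11 \right)} \right)}\right) - a = \left(-21040 - \frac{1}{2 \cdot 11}\right) - -14646 = \left(-21040 - \frac{1}{2} \cdot \frac{1}{11}\right) + 14646 = \left(-21040 - \frac{1}{22}\right) + 14646 = - \frac{462881}{22} + 14646 = - \frac{140669}{22}$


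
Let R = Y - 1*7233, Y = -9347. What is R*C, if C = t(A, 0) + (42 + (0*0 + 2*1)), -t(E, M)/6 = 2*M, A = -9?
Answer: -729520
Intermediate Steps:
t(E, M) = -12*M
R = -16580 (R = -9347 - 1*7233 = -9347 - 7233 = -16580)
C = 44 (C = -12*0 + (42 + (0*0 + 2*1)) = 0 + (42 + (0 + 2)) = 0 + (42 + 2) = 0 + 44 = 44)
R*C = -16580*44 = -729520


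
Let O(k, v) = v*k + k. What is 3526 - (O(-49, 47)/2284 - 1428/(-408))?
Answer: 4023871/1142 ≈ 3523.5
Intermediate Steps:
O(k, v) = k + k*v (O(k, v) = k*v + k = k + k*v)
3526 - (O(-49, 47)/2284 - 1428/(-408)) = 3526 - (-49*(1 + 47)/2284 - 1428/(-408)) = 3526 - (-49*48*(1/2284) - 1428*(-1/408)) = 3526 - (-2352*1/2284 + 7/2) = 3526 - (-588/571 + 7/2) = 3526 - 1*2821/1142 = 3526 - 2821/1142 = 4023871/1142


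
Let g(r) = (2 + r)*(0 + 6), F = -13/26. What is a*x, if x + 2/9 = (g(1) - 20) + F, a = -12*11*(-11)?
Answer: -11858/3 ≈ -3952.7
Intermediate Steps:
a = 1452 (a = -132*(-11) = 1452)
F = -1/2 (F = -13*1/26 = -1/2 ≈ -0.50000)
g(r) = 12 + 6*r (g(r) = (2 + r)*6 = 12 + 6*r)
x = -49/18 (x = -2/9 + (((12 + 6*1) - 20) - 1/2) = -2/9 + (((12 + 6) - 20) - 1/2) = -2/9 + ((18 - 20) - 1/2) = -2/9 + (-2 - 1/2) = -2/9 - 5/2 = -49/18 ≈ -2.7222)
a*x = 1452*(-49/18) = -11858/3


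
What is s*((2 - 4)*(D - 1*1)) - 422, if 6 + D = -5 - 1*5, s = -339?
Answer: -11948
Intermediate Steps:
D = -16 (D = -6 + (-5 - 1*5) = -6 + (-5 - 5) = -6 - 10 = -16)
s*((2 - 4)*(D - 1*1)) - 422 = -339*(2 - 4)*(-16 - 1*1) - 422 = -(-678)*(-16 - 1) - 422 = -(-678)*(-17) - 422 = -339*34 - 422 = -11526 - 422 = -11948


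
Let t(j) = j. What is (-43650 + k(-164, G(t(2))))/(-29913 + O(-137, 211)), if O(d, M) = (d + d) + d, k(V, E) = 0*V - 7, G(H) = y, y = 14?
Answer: 43657/30324 ≈ 1.4397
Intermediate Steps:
G(H) = 14
k(V, E) = -7 (k(V, E) = 0 - 7 = -7)
O(d, M) = 3*d (O(d, M) = 2*d + d = 3*d)
(-43650 + k(-164, G(t(2))))/(-29913 + O(-137, 211)) = (-43650 - 7)/(-29913 + 3*(-137)) = -43657/(-29913 - 411) = -43657/(-30324) = -43657*(-1/30324) = 43657/30324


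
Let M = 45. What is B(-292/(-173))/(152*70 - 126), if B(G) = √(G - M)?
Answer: I*√1296289/1818922 ≈ 0.00062595*I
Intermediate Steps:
B(G) = √(-45 + G) (B(G) = √(G - 1*45) = √(G - 45) = √(-45 + G))
B(-292/(-173))/(152*70 - 126) = √(-45 - 292/(-173))/(152*70 - 126) = √(-45 - 292*(-1/173))/(10640 - 126) = √(-45 + 292/173)/10514 = √(-7493/173)*(1/10514) = (I*√1296289/173)*(1/10514) = I*√1296289/1818922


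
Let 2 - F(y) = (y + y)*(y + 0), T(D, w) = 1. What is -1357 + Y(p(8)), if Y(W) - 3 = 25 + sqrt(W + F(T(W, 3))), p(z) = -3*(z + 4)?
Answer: -1329 + 6*I ≈ -1329.0 + 6.0*I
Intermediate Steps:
p(z) = -12 - 3*z (p(z) = -3*(4 + z) = -12 - 3*z)
F(y) = 2 - 2*y**2 (F(y) = 2 - (y + y)*(y + 0) = 2 - 2*y*y = 2 - 2*y**2)
Y(W) = 28 + sqrt(W) (Y(W) = 3 + (25 + sqrt(W + (2 - 2*1**2))) = 3 + (25 + sqrt(W + (2 - 2*1))) = 3 + (25 + sqrt(W + (2 - 2))) = 3 + (25 + sqrt(W + 0)) = 3 + (25 + sqrt(W)) = 28 + sqrt(W))
-1357 + Y(p(8)) = -1357 + (28 + sqrt(-12 - 3*8)) = -1357 + (28 + sqrt(-12 - 24)) = -1357 + (28 + sqrt(-36)) = -1357 + (28 + 6*I) = -1329 + 6*I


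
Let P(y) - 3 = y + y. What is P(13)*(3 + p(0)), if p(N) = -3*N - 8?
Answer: -145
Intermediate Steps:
P(y) = 3 + 2*y (P(y) = 3 + (y + y) = 3 + 2*y)
p(N) = -8 - 3*N
P(13)*(3 + p(0)) = (3 + 2*13)*(3 + (-8 - 3*0)) = (3 + 26)*(3 + (-8 + 0)) = 29*(3 - 8) = 29*(-5) = -145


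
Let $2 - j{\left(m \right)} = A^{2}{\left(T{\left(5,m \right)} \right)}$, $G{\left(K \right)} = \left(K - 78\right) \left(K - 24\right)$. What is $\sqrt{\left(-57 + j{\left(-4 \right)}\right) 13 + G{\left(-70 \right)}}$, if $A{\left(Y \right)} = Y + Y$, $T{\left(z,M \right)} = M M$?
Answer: $i \sqrt{115} \approx 10.724 i$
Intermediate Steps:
$T{\left(z,M \right)} = M^{2}$
$A{\left(Y \right)} = 2 Y$
$G{\left(K \right)} = \left(-78 + K\right) \left(-24 + K\right)$
$j{\left(m \right)} = 2 - 4 m^{4}$ ($j{\left(m \right)} = 2 - \left(2 m^{2}\right)^{2} = 2 - 4 m^{4}$)
$\sqrt{\left(-57 + j{\left(-4 \right)}\right) 13 + G{\left(-70 \right)}} = \sqrt{\left(-57 + \left(2 - 4 \left(-4\right)^{4}\right)\right) 13 + \left(1872 + \left(-70\right)^{2} - -7140\right)} = \sqrt{\left(-57 + \left(2 - 1024\right)\right) 13 + \left(1872 + 4900 + 7140\right)} = \sqrt{\left(-57 + \left(2 - 1024\right)\right) 13 + 13912} = \sqrt{\left(-57 - 1022\right) 13 + 13912} = \sqrt{\left(-1079\right) 13 + 13912} = \sqrt{-14027 + 13912} = \sqrt{-115} = i \sqrt{115}$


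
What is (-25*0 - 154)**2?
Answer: 23716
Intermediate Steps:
(-25*0 - 154)**2 = (0 - 154)**2 = (-154)**2 = 23716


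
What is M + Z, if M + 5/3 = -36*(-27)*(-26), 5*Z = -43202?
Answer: -508711/15 ≈ -33914.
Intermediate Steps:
Z = -43202/5 (Z = (⅕)*(-43202) = -43202/5 ≈ -8640.4)
M = -75821/3 (M = -5/3 - 36*(-27)*(-26) = -5/3 + 972*(-26) = -5/3 - 25272 = -75821/3 ≈ -25274.)
M + Z = -75821/3 - 43202/5 = -508711/15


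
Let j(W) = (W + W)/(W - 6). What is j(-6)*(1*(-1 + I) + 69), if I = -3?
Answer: 65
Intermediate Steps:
j(W) = 2*W/(-6 + W) (j(W) = (2*W)/(-6 + W) = 2*W/(-6 + W))
j(-6)*(1*(-1 + I) + 69) = (2*(-6)/(-6 - 6))*(1*(-1 - 3) + 69) = (2*(-6)/(-12))*(1*(-4) + 69) = (2*(-6)*(-1/12))*(-4 + 69) = 1*65 = 65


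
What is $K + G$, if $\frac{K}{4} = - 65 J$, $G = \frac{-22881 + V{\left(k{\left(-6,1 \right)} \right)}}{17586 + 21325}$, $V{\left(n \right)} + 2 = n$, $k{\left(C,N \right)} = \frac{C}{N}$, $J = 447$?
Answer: $- \frac{4522259309}{38911} \approx -1.1622 \cdot 10^{5}$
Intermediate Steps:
$V{\left(n \right)} = -2 + n$
$G = - \frac{22889}{38911}$ ($G = \frac{-22881 - \left(2 + \frac{6}{1}\right)}{17586 + 21325} = \frac{-22881 - 8}{38911} = \left(-22881 - 8\right) \frac{1}{38911} = \left(-22889\right) \frac{1}{38911} = - \frac{22889}{38911} \approx -0.58824$)
$K = -116220$ ($K = 4 \left(\left(-65\right) 447\right) = 4 \left(-29055\right) = -116220$)
$K + G = -116220 - \frac{22889}{38911} = - \frac{4522259309}{38911}$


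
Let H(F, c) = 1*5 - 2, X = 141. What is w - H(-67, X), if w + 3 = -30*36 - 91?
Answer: -1177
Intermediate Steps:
H(F, c) = 3 (H(F, c) = 5 - 2 = 3)
w = -1174 (w = -3 + (-30*36 - 91) = -3 + (-1080 - 91) = -3 - 1171 = -1174)
w - H(-67, X) = -1174 - 1*3 = -1174 - 3 = -1177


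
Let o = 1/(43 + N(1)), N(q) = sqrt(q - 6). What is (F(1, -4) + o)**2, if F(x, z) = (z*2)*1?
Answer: (-117329*I + 5488*sqrt(5))/(2*(-922*I + 43*sqrt(5))) ≈ 63.629 + 0.019241*I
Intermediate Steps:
N(q) = sqrt(-6 + q)
o = 1/(43 + I*sqrt(5)) (o = 1/(43 + sqrt(-6 + 1)) = 1/(43 + sqrt(-5)) = 1/(43 + I*sqrt(5)) ≈ 0.023193 - 0.0012061*I)
F(x, z) = 2*z (F(x, z) = (2*z)*1 = 2*z)
(F(1, -4) + o)**2 = (2*(-4) + (43/1854 - I*sqrt(5)/1854))**2 = (-8 + (43/1854 - I*sqrt(5)/1854))**2 = (-14789/1854 - I*sqrt(5)/1854)**2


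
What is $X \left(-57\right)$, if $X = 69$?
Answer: $-3933$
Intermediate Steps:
$X \left(-57\right) = 69 \left(-57\right) = -3933$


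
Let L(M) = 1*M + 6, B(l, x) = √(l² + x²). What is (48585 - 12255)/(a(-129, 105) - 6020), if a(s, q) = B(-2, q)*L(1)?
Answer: -1487800/242857 - 1730*√11029/242857 ≈ -6.8743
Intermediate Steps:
L(M) = 6 + M (L(M) = M + 6 = 6 + M)
a(s, q) = 7*√(4 + q²) (a(s, q) = √((-2)² + q²)*(6 + 1) = √(4 + q²)*7 = 7*√(4 + q²))
(48585 - 12255)/(a(-129, 105) - 6020) = (48585 - 12255)/(7*√(4 + 105²) - 6020) = 36330/(7*√(4 + 11025) - 6020) = 36330/(7*√11029 - 6020) = 36330/(-6020 + 7*√11029)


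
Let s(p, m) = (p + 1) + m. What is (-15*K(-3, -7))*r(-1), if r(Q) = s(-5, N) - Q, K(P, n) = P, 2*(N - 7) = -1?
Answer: 315/2 ≈ 157.50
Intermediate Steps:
N = 13/2 (N = 7 + (1/2)*(-1) = 7 - 1/2 = 13/2 ≈ 6.5000)
s(p, m) = 1 + m + p (s(p, m) = (1 + p) + m = 1 + m + p)
r(Q) = 5/2 - Q (r(Q) = (1 + 13/2 - 5) - Q = 5/2 - Q)
(-15*K(-3, -7))*r(-1) = (-15*(-3))*(5/2 - 1*(-1)) = 45*(5/2 + 1) = 45*(7/2) = 315/2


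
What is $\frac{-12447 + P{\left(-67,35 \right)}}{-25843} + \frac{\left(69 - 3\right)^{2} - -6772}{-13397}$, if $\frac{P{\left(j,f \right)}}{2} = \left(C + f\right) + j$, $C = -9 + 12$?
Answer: $- \frac{120051419}{346218671} \approx -0.34675$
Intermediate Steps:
$C = 3$
$P{\left(j,f \right)} = 6 + 2 f + 2 j$ ($P{\left(j,f \right)} = 2 \left(\left(3 + f\right) + j\right) = 2 \left(3 + f + j\right) = 6 + 2 f + 2 j$)
$\frac{-12447 + P{\left(-67,35 \right)}}{-25843} + \frac{\left(69 - 3\right)^{2} - -6772}{-13397} = \frac{-12447 + \left(6 + 2 \cdot 35 + 2 \left(-67\right)\right)}{-25843} + \frac{\left(69 - 3\right)^{2} - -6772}{-13397} = \left(-12447 + \left(6 + 70 - 134\right)\right) \left(- \frac{1}{25843}\right) + \left(66^{2} + 6772\right) \left(- \frac{1}{13397}\right) = \left(-12447 - 58\right) \left(- \frac{1}{25843}\right) + \left(4356 + 6772\right) \left(- \frac{1}{13397}\right) = \left(-12505\right) \left(- \frac{1}{25843}\right) + 11128 \left(- \frac{1}{13397}\right) = \frac{12505}{25843} - \frac{11128}{13397} = - \frac{120051419}{346218671}$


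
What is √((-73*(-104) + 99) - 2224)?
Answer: √5467 ≈ 73.939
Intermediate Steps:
√((-73*(-104) + 99) - 2224) = √((7592 + 99) - 2224) = √(7691 - 2224) = √5467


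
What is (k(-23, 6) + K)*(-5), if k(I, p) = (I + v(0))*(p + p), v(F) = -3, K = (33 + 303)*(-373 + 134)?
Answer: 403080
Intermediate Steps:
K = -80304 (K = 336*(-239) = -80304)
k(I, p) = 2*p*(-3 + I) (k(I, p) = (I - 3)*(p + p) = (-3 + I)*(2*p) = 2*p*(-3 + I))
(k(-23, 6) + K)*(-5) = (2*6*(-3 - 23) - 80304)*(-5) = (2*6*(-26) - 80304)*(-5) = (-312 - 80304)*(-5) = -80616*(-5) = 403080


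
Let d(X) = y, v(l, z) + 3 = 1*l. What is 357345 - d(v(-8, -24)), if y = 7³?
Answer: 357002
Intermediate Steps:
y = 343
v(l, z) = -3 + l (v(l, z) = -3 + 1*l = -3 + l)
d(X) = 343
357345 - d(v(-8, -24)) = 357345 - 1*343 = 357345 - 343 = 357002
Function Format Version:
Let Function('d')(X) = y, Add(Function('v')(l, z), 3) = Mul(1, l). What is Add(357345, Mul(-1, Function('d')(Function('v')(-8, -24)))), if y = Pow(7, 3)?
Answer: 357002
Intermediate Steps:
y = 343
Function('v')(l, z) = Add(-3, l) (Function('v')(l, z) = Add(-3, Mul(1, l)) = Add(-3, l))
Function('d')(X) = 343
Add(357345, Mul(-1, Function('d')(Function('v')(-8, -24)))) = Add(357345, Mul(-1, 343)) = Add(357345, -343) = 357002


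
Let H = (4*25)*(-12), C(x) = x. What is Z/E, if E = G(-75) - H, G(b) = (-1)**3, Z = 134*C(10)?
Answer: 1340/1199 ≈ 1.1176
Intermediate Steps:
Z = 1340 (Z = 134*10 = 1340)
G(b) = -1
H = -1200 (H = 100*(-12) = -1200)
E = 1199 (E = -1 - 1*(-1200) = -1 + 1200 = 1199)
Z/E = 1340/1199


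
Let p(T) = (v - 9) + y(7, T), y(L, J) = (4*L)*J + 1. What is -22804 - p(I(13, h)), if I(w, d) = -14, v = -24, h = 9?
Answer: -22380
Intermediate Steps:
y(L, J) = 1 + 4*J*L (y(L, J) = 4*J*L + 1 = 1 + 4*J*L)
p(T) = -32 + 28*T (p(T) = (-24 - 9) + (1 + 4*T*7) = -33 + (1 + 28*T) = -32 + 28*T)
-22804 - p(I(13, h)) = -22804 - (-32 + 28*(-14)) = -22804 - (-32 - 392) = -22804 - 1*(-424) = -22804 + 424 = -22380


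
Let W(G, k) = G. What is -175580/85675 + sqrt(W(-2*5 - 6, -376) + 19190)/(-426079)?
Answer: -35116/17135 - sqrt(19174)/426079 ≈ -2.0497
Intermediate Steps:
-175580/85675 + sqrt(W(-2*5 - 6, -376) + 19190)/(-426079) = -175580/85675 + sqrt((-2*5 - 6) + 19190)/(-426079) = -175580*1/85675 + sqrt((-10 - 6) + 19190)*(-1/426079) = -35116/17135 + sqrt(-16 + 19190)*(-1/426079) = -35116/17135 + sqrt(19174)*(-1/426079) = -35116/17135 - sqrt(19174)/426079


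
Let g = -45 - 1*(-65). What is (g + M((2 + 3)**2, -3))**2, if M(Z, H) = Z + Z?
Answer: 4900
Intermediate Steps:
M(Z, H) = 2*Z
g = 20 (g = -45 + 65 = 20)
(g + M((2 + 3)**2, -3))**2 = (20 + 2*(2 + 3)**2)**2 = (20 + 2*5**2)**2 = (20 + 2*25)**2 = (20 + 50)**2 = 70**2 = 4900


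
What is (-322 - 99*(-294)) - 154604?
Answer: -125820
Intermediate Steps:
(-322 - 99*(-294)) - 154604 = (-322 + 29106) - 154604 = 28784 - 154604 = -125820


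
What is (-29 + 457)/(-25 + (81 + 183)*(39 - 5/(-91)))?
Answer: 38948/935981 ≈ 0.041612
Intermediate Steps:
(-29 + 457)/(-25 + (81 + 183)*(39 - 5/(-91))) = 428/(-25 + 264*(39 - 5*(-1/91))) = 428/(-25 + 264*(39 + 5/91)) = 428/(-25 + 264*(3554/91)) = 428/(-25 + 938256/91) = 428/(935981/91) = 428*(91/935981) = 38948/935981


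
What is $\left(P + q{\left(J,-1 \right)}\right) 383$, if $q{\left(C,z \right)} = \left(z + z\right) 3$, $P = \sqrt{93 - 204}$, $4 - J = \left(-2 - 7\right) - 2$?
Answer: $-2298 + 383 i \sqrt{111} \approx -2298.0 + 4035.2 i$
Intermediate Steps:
$J = 15$ ($J = 4 - \left(\left(-2 - 7\right) - 2\right) = 4 - \left(-9 - 2\right) = 4 - -11 = 4 + 11 = 15$)
$P = i \sqrt{111}$ ($P = \sqrt{-111} = i \sqrt{111} \approx 10.536 i$)
$q{\left(C,z \right)} = 6 z$ ($q{\left(C,z \right)} = 2 z 3 = 6 z$)
$\left(P + q{\left(J,-1 \right)}\right) 383 = \left(i \sqrt{111} + 6 \left(-1\right)\right) 383 = \left(i \sqrt{111} - 6\right) 383 = \left(-6 + i \sqrt{111}\right) 383 = -2298 + 383 i \sqrt{111}$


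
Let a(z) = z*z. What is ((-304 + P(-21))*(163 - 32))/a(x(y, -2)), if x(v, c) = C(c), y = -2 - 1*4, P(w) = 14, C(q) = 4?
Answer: -18995/8 ≈ -2374.4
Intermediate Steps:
y = -6 (y = -2 - 4 = -6)
x(v, c) = 4
a(z) = z²
((-304 + P(-21))*(163 - 32))/a(x(y, -2)) = ((-304 + 14)*(163 - 32))/(4²) = -290*131/16 = -37990*1/16 = -18995/8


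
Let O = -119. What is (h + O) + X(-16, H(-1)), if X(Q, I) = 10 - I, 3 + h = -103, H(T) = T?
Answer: -214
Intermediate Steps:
h = -106 (h = -3 - 103 = -106)
(h + O) + X(-16, H(-1)) = (-106 - 119) + (10 - 1*(-1)) = -225 + (10 + 1) = -225 + 11 = -214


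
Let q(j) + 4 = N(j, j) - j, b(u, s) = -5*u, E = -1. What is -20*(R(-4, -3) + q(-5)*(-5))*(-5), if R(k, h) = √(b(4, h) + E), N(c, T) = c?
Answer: 2000 + 100*I*√21 ≈ 2000.0 + 458.26*I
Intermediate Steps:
q(j) = -4 (q(j) = -4 + (j - j) = -4 + 0 = -4)
R(k, h) = I*√21 (R(k, h) = √(-5*4 - 1) = √(-20 - 1) = √(-21) = I*√21)
-20*(R(-4, -3) + q(-5)*(-5))*(-5) = -20*(I*√21 - 4*(-5))*(-5) = -20*(I*√21 + 20)*(-5) = -20*(20 + I*√21)*(-5) = -10*(40 + 2*I*√21)*(-5) = (-400 - 20*I*√21)*(-5) = 2000 + 100*I*√21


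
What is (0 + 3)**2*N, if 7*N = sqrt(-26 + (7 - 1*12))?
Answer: 9*I*sqrt(31)/7 ≈ 7.1586*I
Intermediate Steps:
N = I*sqrt(31)/7 (N = sqrt(-26 + (7 - 1*12))/7 = sqrt(-26 + (7 - 12))/7 = sqrt(-26 - 5)/7 = sqrt(-31)/7 = (I*sqrt(31))/7 = I*sqrt(31)/7 ≈ 0.79539*I)
(0 + 3)**2*N = (0 + 3)**2*(I*sqrt(31)/7) = 3**2*(I*sqrt(31)/7) = 9*(I*sqrt(31)/7) = 9*I*sqrt(31)/7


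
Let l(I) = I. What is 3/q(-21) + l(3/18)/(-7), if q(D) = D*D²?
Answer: -149/6174 ≈ -0.024133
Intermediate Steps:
q(D) = D³
3/q(-21) + l(3/18)/(-7) = 3/((-21)³) + (3/18)/(-7) = 3/(-9261) + (3*(1/18))*(-⅐) = 3*(-1/9261) + (⅙)*(-⅐) = -1/3087 - 1/42 = -149/6174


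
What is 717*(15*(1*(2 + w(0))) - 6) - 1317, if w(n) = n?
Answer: 15891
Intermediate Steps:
717*(15*(1*(2 + w(0))) - 6) - 1317 = 717*(15*(1*(2 + 0)) - 6) - 1317 = 717*(15*(1*2) - 6) - 1317 = 717*(15*2 - 6) - 1317 = 717*(30 - 6) - 1317 = 717*24 - 1317 = 17208 - 1317 = 15891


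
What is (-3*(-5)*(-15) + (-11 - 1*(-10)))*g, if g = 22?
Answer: -4972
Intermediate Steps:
(-3*(-5)*(-15) + (-11 - 1*(-10)))*g = (-3*(-5)*(-15) + (-11 - 1*(-10)))*22 = (15*(-15) + (-11 + 10))*22 = (-225 - 1)*22 = -226*22 = -4972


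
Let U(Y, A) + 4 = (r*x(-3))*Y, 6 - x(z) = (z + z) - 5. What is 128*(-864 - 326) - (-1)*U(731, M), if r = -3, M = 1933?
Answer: -189605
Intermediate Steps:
x(z) = 11 - 2*z (x(z) = 6 - ((z + z) - 5) = 6 - (2*z - 5) = 6 - (-5 + 2*z) = 6 + (5 - 2*z) = 11 - 2*z)
U(Y, A) = -4 - 51*Y (U(Y, A) = -4 + (-3*(11 - 2*(-3)))*Y = -4 + (-3*(11 + 6))*Y = -4 + (-3*17)*Y = -4 - 51*Y)
128*(-864 - 326) - (-1)*U(731, M) = 128*(-864 - 326) - (-1)*(-4 - 51*731) = 128*(-1190) - (-1)*(-4 - 37281) = -152320 - (-1)*(-37285) = -152320 - 1*37285 = -152320 - 37285 = -189605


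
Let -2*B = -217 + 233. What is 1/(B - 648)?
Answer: -1/656 ≈ -0.0015244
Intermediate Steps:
B = -8 (B = -(-217 + 233)/2 = -½*16 = -8)
1/(B - 648) = 1/(-8 - 648) = 1/(-656) = -1/656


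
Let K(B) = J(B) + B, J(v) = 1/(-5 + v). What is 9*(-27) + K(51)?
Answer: -8831/46 ≈ -191.98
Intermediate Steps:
K(B) = B + 1/(-5 + B) (K(B) = 1/(-5 + B) + B = B + 1/(-5 + B))
9*(-27) + K(51) = 9*(-27) + (1 + 51*(-5 + 51))/(-5 + 51) = -243 + (1 + 51*46)/46 = -243 + (1 + 2346)/46 = -243 + (1/46)*2347 = -243 + 2347/46 = -8831/46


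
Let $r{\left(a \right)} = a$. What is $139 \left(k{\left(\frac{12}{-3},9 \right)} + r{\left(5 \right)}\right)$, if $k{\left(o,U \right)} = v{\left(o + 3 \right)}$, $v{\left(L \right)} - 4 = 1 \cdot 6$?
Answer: $2085$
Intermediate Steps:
$v{\left(L \right)} = 10$ ($v{\left(L \right)} = 4 + 1 \cdot 6 = 4 + 6 = 10$)
$k{\left(o,U \right)} = 10$
$139 \left(k{\left(\frac{12}{-3},9 \right)} + r{\left(5 \right)}\right) = 139 \left(10 + 5\right) = 139 \cdot 15 = 2085$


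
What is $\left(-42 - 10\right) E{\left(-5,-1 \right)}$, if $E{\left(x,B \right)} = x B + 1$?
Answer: $-312$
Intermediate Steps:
$E{\left(x,B \right)} = 1 + B x$ ($E{\left(x,B \right)} = B x + 1 = 1 + B x$)
$\left(-42 - 10\right) E{\left(-5,-1 \right)} = \left(-42 - 10\right) \left(1 - -5\right) = - 52 \left(1 + 5\right) = \left(-52\right) 6 = -312$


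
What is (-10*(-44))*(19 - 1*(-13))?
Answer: 14080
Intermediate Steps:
(-10*(-44))*(19 - 1*(-13)) = 440*(19 + 13) = 440*32 = 14080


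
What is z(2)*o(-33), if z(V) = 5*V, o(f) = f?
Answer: -330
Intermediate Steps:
z(2)*o(-33) = (5*2)*(-33) = 10*(-33) = -330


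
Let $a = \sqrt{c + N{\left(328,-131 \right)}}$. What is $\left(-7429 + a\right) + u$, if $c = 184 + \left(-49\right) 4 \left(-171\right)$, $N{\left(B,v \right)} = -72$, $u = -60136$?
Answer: $-67565 + 2 \sqrt{8407} \approx -67382.0$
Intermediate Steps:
$c = 33700$ ($c = 184 - -33516 = 184 + 33516 = 33700$)
$a = 2 \sqrt{8407}$ ($a = \sqrt{33700 - 72} = \sqrt{33628} = 2 \sqrt{8407} \approx 183.38$)
$\left(-7429 + a\right) + u = \left(-7429 + 2 \sqrt{8407}\right) - 60136 = -67565 + 2 \sqrt{8407}$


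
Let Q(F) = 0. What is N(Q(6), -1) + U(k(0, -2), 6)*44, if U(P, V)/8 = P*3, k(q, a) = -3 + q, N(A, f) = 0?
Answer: -3168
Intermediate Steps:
U(P, V) = 24*P (U(P, V) = 8*(P*3) = 8*(3*P) = 24*P)
N(Q(6), -1) + U(k(0, -2), 6)*44 = 0 + (24*(-3 + 0))*44 = 0 + (24*(-3))*44 = 0 - 72*44 = 0 - 3168 = -3168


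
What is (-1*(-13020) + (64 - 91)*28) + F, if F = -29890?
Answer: -17626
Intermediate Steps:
(-1*(-13020) + (64 - 91)*28) + F = (-1*(-13020) + (64 - 91)*28) - 29890 = (13020 - 27*28) - 29890 = (13020 - 756) - 29890 = 12264 - 29890 = -17626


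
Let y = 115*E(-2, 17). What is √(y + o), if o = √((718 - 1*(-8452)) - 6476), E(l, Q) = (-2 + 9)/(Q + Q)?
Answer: √(27370 + 1156*√2694)/34 ≈ 8.6937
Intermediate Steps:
E(l, Q) = 7/(2*Q) (E(l, Q) = 7/((2*Q)) = 7*(1/(2*Q)) = 7/(2*Q))
o = √2694 (o = √((718 + 8452) - 6476) = √(9170 - 6476) = √2694 ≈ 51.904)
y = 805/34 (y = 115*((7/2)/17) = 115*((7/2)*(1/17)) = 115*(7/34) = 805/34 ≈ 23.676)
√(y + o) = √(805/34 + √2694)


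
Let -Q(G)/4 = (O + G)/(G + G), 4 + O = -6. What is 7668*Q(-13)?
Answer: -352728/13 ≈ -27133.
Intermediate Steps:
O = -10 (O = -4 - 6 = -10)
Q(G) = -2*(-10 + G)/G (Q(G) = -4*(-10 + G)/(G + G) = -4*(-10 + G)/(2*G) = -4*(-10 + G)*1/(2*G) = -2*(-10 + G)/G)
7668*Q(-13) = 7668*(-2 + 20/(-13)) = 7668*(-2 + 20*(-1/13)) = 7668*(-2 - 20/13) = 7668*(-46/13) = -352728/13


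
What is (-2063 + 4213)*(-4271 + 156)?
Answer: -8847250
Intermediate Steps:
(-2063 + 4213)*(-4271 + 156) = 2150*(-4115) = -8847250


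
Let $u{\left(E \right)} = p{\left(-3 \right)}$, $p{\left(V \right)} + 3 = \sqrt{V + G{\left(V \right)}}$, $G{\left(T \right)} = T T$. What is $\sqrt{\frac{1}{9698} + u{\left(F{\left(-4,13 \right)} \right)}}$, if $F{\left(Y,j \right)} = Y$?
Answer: $\frac{\sqrt{-282143914 + 94051204 \sqrt{6}}}{9698} \approx 0.74189 i$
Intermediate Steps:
$G{\left(T \right)} = T^{2}$
$p{\left(V \right)} = -3 + \sqrt{V + V^{2}}$
$u{\left(E \right)} = -3 + \sqrt{6}$ ($u{\left(E \right)} = -3 + \sqrt{- 3 \left(1 - 3\right)} = -3 + \sqrt{\left(-3\right) \left(-2\right)} = -3 + \sqrt{6}$)
$\sqrt{\frac{1}{9698} + u{\left(F{\left(-4,13 \right)} \right)}} = \sqrt{\frac{1}{9698} - \left(3 - \sqrt{6}\right)} = \sqrt{- \frac{29093}{9698} + \sqrt{6}}$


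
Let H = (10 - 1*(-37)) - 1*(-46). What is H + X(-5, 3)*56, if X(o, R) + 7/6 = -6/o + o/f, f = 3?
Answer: 23/15 ≈ 1.5333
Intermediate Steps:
X(o, R) = -7/6 - 6/o + o/3 (X(o, R) = -7/6 + (-6/o + o/3) = -7/6 - 6/o + o/3)
H = 93 (H = (10 + 37) + 46 = 47 + 46 = 93)
H + X(-5, 3)*56 = 93 + (-7/6 - 6/(-5) + (⅓)*(-5))*56 = 93 + (-7/6 - 6*(-⅕) - 5/3)*56 = 93 + (-7/6 + 6/5 - 5/3)*56 = 93 - 49/30*56 = 93 - 1372/15 = 23/15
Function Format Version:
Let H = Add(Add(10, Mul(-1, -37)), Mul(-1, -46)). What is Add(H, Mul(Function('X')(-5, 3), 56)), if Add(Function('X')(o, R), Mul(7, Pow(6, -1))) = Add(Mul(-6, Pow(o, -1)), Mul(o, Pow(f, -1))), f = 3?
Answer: Rational(23, 15) ≈ 1.5333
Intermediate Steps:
Function('X')(o, R) = Add(Rational(-7, 6), Mul(-6, Pow(o, -1)), Mul(Rational(1, 3), o)) (Function('X')(o, R) = Add(Rational(-7, 6), Add(Mul(-6, Pow(o, -1)), Mul(o, Pow(3, -1)))) = Add(Rational(-7, 6), Add(Mul(-6, Pow(o, -1)), Mul(o, Rational(1, 3)))) = Add(Rational(-7, 6), Add(Mul(-6, Pow(o, -1)), Mul(Rational(1, 3), o))) = Add(Rational(-7, 6), Mul(-6, Pow(o, -1)), Mul(Rational(1, 3), o)))
H = 93 (H = Add(Add(10, 37), 46) = Add(47, 46) = 93)
Add(H, Mul(Function('X')(-5, 3), 56)) = Add(93, Mul(Add(Rational(-7, 6), Mul(-6, Pow(-5, -1)), Mul(Rational(1, 3), -5)), 56)) = Add(93, Mul(Add(Rational(-7, 6), Mul(-6, Rational(-1, 5)), Rational(-5, 3)), 56)) = Add(93, Mul(Add(Rational(-7, 6), Rational(6, 5), Rational(-5, 3)), 56)) = Add(93, Mul(Rational(-49, 30), 56)) = Add(93, Rational(-1372, 15)) = Rational(23, 15)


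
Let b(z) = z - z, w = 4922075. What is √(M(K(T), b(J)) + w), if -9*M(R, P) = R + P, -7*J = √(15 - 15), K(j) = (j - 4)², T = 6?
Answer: 19*√122711/3 ≈ 2218.6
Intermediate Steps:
K(j) = (-4 + j)²
J = 0 (J = -√(15 - 15)/7 = -√0/7 = -⅐*0 = 0)
b(z) = 0
M(R, P) = -P/9 - R/9 (M(R, P) = -(R + P)/9 = -(P + R)/9 = -P/9 - R/9)
√(M(K(T), b(J)) + w) = √((-⅑*0 - (-4 + 6)²/9) + 4922075) = √((0 - ⅑*2²) + 4922075) = √((0 - ⅑*4) + 4922075) = √((0 - 4/9) + 4922075) = √(-4/9 + 4922075) = √(44298671/9) = 19*√122711/3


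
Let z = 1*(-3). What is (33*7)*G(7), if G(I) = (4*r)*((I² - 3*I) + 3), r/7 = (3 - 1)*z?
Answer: -1203048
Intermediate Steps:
z = -3
r = -42 (r = 7*((3 - 1)*(-3)) = 7*(2*(-3)) = 7*(-6) = -42)
G(I) = -504 - 168*I² + 504*I (G(I) = (4*(-42))*((I² - 3*I) + 3) = -168*(3 + I² - 3*I) = -504 - 168*I² + 504*I)
(33*7)*G(7) = (33*7)*(-504 - 168*7² + 504*7) = 231*(-504 - 168*49 + 3528) = 231*(-504 - 8232 + 3528) = 231*(-5208) = -1203048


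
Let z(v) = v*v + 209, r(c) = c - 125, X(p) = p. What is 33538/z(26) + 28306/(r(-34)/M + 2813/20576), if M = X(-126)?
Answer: 183807170374/9065055 ≈ 20276.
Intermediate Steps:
M = -126
r(c) = -125 + c
z(v) = 209 + v² (z(v) = v² + 209 = 209 + v²)
33538/z(26) + 28306/(r(-34)/M + 2813/20576) = 33538/(209 + 26²) + 28306/((-125 - 34)/(-126) + 2813/20576) = 33538/(209 + 676) + 28306/(-159*(-1/126) + 2813*(1/20576)) = 33538/885 + 28306/(53/42 + 2813/20576) = 33538*(1/885) + 28306/(604337/432096) = 33538/885 + 28306*(432096/604337) = 33538/885 + 12230909376/604337 = 183807170374/9065055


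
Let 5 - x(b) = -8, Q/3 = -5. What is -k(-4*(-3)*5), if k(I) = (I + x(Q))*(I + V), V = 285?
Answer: -25185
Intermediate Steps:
Q = -15 (Q = 3*(-5) = -15)
x(b) = 13 (x(b) = 5 - 1*(-8) = 5 + 8 = 13)
k(I) = (13 + I)*(285 + I) (k(I) = (I + 13)*(I + 285) = (13 + I)*(285 + I))
-k(-4*(-3)*5) = -(3705 + (-4*(-3)*5)² + 298*(-4*(-3)*5)) = -(3705 + (12*5)² + 298*(12*5)) = -(3705 + 60² + 298*60) = -(3705 + 3600 + 17880) = -1*25185 = -25185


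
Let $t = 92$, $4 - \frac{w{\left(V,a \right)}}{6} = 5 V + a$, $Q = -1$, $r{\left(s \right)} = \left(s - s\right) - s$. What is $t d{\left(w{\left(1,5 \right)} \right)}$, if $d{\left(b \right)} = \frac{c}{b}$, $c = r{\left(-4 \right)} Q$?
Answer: $\frac{92}{9} \approx 10.222$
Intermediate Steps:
$r{\left(s \right)} = - s$ ($r{\left(s \right)} = 0 - s = - s$)
$w{\left(V,a \right)} = 24 - 30 V - 6 a$ ($w{\left(V,a \right)} = 24 - 6 \left(5 V + a\right) = 24 - 6 \left(a + 5 V\right) = 24 - \left(6 a + 30 V\right) = 24 - 30 V - 6 a$)
$c = -4$ ($c = \left(-1\right) \left(-4\right) \left(-1\right) = 4 \left(-1\right) = -4$)
$d{\left(b \right)} = - \frac{4}{b}$
$t d{\left(w{\left(1,5 \right)} \right)} = 92 \left(- \frac{4}{24 - 30 - 30}\right) = 92 \left(- \frac{4}{-36}\right) = 92 \left(\left(-4\right) \left(- \frac{1}{36}\right)\right) = 92 \cdot \frac{1}{9} = \frac{92}{9}$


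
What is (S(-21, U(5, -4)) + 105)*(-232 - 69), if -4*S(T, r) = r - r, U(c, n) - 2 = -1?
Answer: -31605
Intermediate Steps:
U(c, n) = 1 (U(c, n) = 2 - 1 = 1)
S(T, r) = 0 (S(T, r) = -(r - r)/4 = -¼*0 = 0)
(S(-21, U(5, -4)) + 105)*(-232 - 69) = (0 + 105)*(-232 - 69) = 105*(-301) = -31605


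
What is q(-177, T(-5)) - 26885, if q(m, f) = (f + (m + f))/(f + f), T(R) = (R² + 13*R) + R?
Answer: -806461/30 ≈ -26882.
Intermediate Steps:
T(R) = R² + 14*R
q(m, f) = (m + 2*f)/(2*f) (q(m, f) = (f + (f + m))/((2*f)) = (m + 2*f)*(1/(2*f)) = (m + 2*f)/(2*f))
q(-177, T(-5)) - 26885 = (-5*(14 - 5) + (½)*(-177))/((-5*(14 - 5))) - 26885 = (-5*9 - 177/2)/((-5*9)) - 26885 = (-45 - 177/2)/(-45) - 26885 = -1/45*(-267/2) - 26885 = 89/30 - 26885 = -806461/30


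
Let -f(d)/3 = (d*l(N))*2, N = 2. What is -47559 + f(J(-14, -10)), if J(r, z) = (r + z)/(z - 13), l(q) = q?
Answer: -1094145/23 ≈ -47572.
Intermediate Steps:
J(r, z) = (r + z)/(-13 + z)
f(d) = -12*d (f(d) = -3*d*2*2 = -3*2*d*2 = -12*d)
-47559 + f(J(-14, -10)) = -47559 - 12*(-14 - 10)/(-13 - 10) = -47559 - 12*(-24)/(-23) = -47559 - (-12)*(-24)/23 = -47559 - 12*24/23 = -47559 - 288/23 = -1094145/23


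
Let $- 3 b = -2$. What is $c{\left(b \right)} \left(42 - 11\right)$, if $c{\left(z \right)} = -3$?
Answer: $-93$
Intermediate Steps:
$b = \frac{2}{3}$ ($b = \left(- \frac{1}{3}\right) \left(-2\right) = \frac{2}{3} \approx 0.66667$)
$c{\left(b \right)} \left(42 - 11\right) = - 3 \left(42 - 11\right) = \left(-3\right) 31 = -93$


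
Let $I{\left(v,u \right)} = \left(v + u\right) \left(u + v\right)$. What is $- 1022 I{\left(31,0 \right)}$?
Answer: $-982142$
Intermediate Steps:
$I{\left(v,u \right)} = \left(u + v\right)^{2}$ ($I{\left(v,u \right)} = \left(u + v\right) \left(u + v\right) = \left(u + v\right)^{2}$)
$- 1022 I{\left(31,0 \right)} = - 1022 \left(0 + 31\right)^{2} = - 1022 \cdot 31^{2} = \left(-1022\right) 961 = -982142$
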